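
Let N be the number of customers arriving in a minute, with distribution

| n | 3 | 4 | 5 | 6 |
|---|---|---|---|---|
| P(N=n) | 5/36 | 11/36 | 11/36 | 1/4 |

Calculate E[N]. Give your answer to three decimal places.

4.667

E[N] = Σ n·P(N=n)
 = 3·5/36 + 4·11/36 + 5·11/36 + 6·1/4
 = 5/12 + 11/9 + 55/36 + 3/2
 = 14/3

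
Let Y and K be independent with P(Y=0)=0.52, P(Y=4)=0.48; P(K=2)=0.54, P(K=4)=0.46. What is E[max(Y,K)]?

E[max(Y,K)] = Σ_y Σ_k max(y,k) · P(Y=y)P(K=k)
 = 2·0.2808 + 4·0.2392 + 4·0.2592 + 4·0.2208
 = 0.5616 + 0.9568 + 1.0368 + 0.8832
 = 3.4384

3.4384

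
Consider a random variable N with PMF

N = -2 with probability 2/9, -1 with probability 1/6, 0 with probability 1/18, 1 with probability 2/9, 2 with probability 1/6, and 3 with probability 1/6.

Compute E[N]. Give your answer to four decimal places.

0.4444

E[N] = Σ n·P(N=n)
 = (-2)·2/9 + (-1)·1/6 + 0·1/18 + 1·2/9 + 2·1/6 + 3·1/6
 = (-4/9) + (-1/6) + 0 + 2/9 + 1/3 + 1/2
 = 4/9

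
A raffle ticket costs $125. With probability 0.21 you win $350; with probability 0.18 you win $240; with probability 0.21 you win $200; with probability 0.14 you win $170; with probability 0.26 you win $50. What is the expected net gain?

E[payout] = 350·0.21 + 240·0.18 + 200·0.21 + 170·0.14 + 50·0.26
 = 73.5 + 43.2 + 42 + 23.8 + 13
 = 195.5
Net = 195.5 - 125 = 70.5

70.5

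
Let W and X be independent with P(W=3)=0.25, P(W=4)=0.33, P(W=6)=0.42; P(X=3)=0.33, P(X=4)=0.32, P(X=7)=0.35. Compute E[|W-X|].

1.717

E[|W-X|] = Σ_w Σ_x |w-x| · P(W=w)P(X=x)
 = 0·0.0825 + 1·0.08 + 4·0.0875 + 1·0.1089 + 0·0.1056 + 3·0.1155 + 3·0.1386 + 2·0.1344 + 1·0.147
 = 0 + 0.08 + 0.35 + 0.1089 + 0 + 0.3465 + 0.4158 + 0.2688 + 0.147
 = 1.717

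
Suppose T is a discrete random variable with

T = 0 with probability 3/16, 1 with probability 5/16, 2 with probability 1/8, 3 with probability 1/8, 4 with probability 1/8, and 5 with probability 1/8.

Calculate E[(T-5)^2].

11.4375

E[(T-5)^2] = Σ (t-5)^2·P(T=t)
 = 25·3/16 + 16·5/16 + 9·1/8 + 4·1/8 + 1·1/8 + 0·1/8
 = 75/16 + 5 + 9/8 + 1/2 + 1/8 + 0
 = 183/16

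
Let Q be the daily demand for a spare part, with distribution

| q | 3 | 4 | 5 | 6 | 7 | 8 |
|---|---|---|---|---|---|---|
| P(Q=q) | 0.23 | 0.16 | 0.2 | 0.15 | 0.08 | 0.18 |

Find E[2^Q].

76.72

E[2^Q] = Σ 2^q·P(Q=q)
 = 8·0.23 + 16·0.16 + 32·0.2 + 64·0.15 + 128·0.08 + 256·0.18
 = 1.84 + 2.56 + 6.4 + 9.6 + 10.24 + 46.08
 = 76.72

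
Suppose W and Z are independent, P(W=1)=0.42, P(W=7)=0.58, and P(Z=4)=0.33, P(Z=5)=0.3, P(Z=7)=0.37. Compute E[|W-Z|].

E[|W-Z|] = Σ_w Σ_z |w-z| · P(W=w)P(Z=z)
 = 3·0.1386 + 4·0.126 + 6·0.1554 + 3·0.1914 + 2·0.174 + 0·0.2146
 = 0.4158 + 0.504 + 0.9324 + 0.5742 + 0.348 + 0
 = 2.7744

2.7744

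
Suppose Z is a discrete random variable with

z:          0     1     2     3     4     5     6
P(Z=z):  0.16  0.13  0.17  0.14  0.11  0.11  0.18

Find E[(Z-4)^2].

5.38

E[(Z-4)^2] = Σ (z-4)^2·P(Z=z)
 = 16·0.16 + 9·0.13 + 4·0.17 + 1·0.14 + 0·0.11 + 1·0.11 + 4·0.18
 = 2.56 + 1.17 + 0.68 + 0.14 + 0 + 0.11 + 0.72
 = 5.38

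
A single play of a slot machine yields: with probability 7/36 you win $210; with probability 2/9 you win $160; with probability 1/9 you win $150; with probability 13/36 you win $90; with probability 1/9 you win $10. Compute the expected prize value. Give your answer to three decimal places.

E[payout] = 210·7/36 + 160·2/9 + 150·1/9 + 90·13/36 + 10·1/9
 = 245/6 + 320/9 + 50/3 + 65/2 + 10/9
 = 380/3

126.667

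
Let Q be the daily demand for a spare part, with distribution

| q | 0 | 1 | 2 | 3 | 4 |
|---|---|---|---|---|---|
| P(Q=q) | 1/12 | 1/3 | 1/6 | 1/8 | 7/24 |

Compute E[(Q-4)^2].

E[(Q-4)^2] = Σ (q-4)^2·P(Q=q)
 = 16·1/12 + 9·1/3 + 4·1/6 + 1·1/8 + 0·7/24
 = 4/3 + 3 + 2/3 + 1/8 + 0
 = 41/8

5.125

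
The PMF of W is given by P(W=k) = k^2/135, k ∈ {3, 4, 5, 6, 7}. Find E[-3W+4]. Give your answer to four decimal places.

E[-3W+4] = Σ (-3w+4)·P(W=w)
 = (-5)·1/15 + (-8)·16/135 + (-11)·5/27 + (-14)·4/15 + (-17)·49/135
 = (-1/3) + (-128/135) + (-55/27) + (-56/15) + (-833/135)
 = -119/9

-13.2222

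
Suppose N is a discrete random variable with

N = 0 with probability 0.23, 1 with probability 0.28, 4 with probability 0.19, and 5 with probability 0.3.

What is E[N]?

2.54

E[N] = Σ n·P(N=n)
 = 0·0.23 + 1·0.28 + 4·0.19 + 5·0.3
 = 0 + 0.28 + 0.76 + 1.5
 = 2.54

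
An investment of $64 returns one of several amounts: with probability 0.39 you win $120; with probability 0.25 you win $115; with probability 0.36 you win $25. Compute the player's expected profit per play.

E[payout] = 120·0.39 + 115·0.25 + 25·0.36
 = 46.8 + 28.75 + 9
 = 84.55
Net = 84.55 - 64 = 20.55

20.55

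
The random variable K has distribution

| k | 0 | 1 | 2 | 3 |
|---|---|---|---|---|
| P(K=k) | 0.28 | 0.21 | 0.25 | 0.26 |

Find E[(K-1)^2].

E[(K-1)^2] = Σ (k-1)^2·P(K=k)
 = 1·0.28 + 0·0.21 + 1·0.25 + 4·0.26
 = 0.28 + 0 + 0.25 + 1.04
 = 1.57

1.57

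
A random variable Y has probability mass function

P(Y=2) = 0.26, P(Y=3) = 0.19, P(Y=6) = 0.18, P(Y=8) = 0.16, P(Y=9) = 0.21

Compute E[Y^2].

E[Y^2] = Σ y^2·P(Y=y)
 = 4·0.26 + 9·0.19 + 36·0.18 + 64·0.16 + 81·0.21
 = 1.04 + 1.71 + 6.48 + 10.24 + 17.01
 = 36.48

36.48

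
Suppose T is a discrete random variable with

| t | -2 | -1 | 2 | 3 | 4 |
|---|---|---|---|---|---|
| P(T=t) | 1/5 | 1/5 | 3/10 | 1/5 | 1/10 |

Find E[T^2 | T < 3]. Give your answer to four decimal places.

3.1429

P(T < 3) = 1/5 + 1/5 + 3/10 = 7/10.
E[T^2 | T < 3] = [4·1/5 + 1·1/5 + 4·3/10] / (7/10)
 = 11/5 / (7/10)
 = 22/7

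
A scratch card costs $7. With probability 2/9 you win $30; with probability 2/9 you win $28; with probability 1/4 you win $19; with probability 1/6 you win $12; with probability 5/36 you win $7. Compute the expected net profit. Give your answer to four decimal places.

13.6111

E[payout] = 30·2/9 + 28·2/9 + 19·1/4 + 12·1/6 + 7·5/36
 = 20/3 + 56/9 + 19/4 + 2 + 35/36
 = 371/18
Net = 371/18 - 7 = 245/18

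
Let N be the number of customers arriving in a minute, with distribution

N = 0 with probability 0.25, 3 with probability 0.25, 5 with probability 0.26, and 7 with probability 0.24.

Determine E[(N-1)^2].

E[(N-1)^2] = Σ (n-1)^2·P(N=n)
 = 1·0.25 + 4·0.25 + 16·0.26 + 36·0.24
 = 0.25 + 1 + 4.16 + 8.64
 = 14.05

14.05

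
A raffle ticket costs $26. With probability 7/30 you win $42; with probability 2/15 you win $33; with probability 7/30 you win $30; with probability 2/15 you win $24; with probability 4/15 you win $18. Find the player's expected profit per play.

3.2

E[payout] = 42·7/30 + 33·2/15 + 30·7/30 + 24·2/15 + 18·4/15
 = 49/5 + 22/5 + 7 + 16/5 + 24/5
 = 146/5
Net = 146/5 - 26 = 16/5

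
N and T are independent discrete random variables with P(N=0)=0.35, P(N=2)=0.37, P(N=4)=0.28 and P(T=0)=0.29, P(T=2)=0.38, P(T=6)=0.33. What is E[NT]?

E[NT] = Σ_n Σ_t nt · P(N=n)P(T=t)
 = 0·0.1015 + 0·0.133 + 0·0.1155 + 0·0.1073 + 4·0.1406 + 12·0.1221 + 0·0.0812 + 8·0.1064 + 24·0.0924
 = 0 + 0 + 0 + 0 + 0.5624 + 1.4652 + 0 + 0.8512 + 2.2176
 = 5.0964

5.0964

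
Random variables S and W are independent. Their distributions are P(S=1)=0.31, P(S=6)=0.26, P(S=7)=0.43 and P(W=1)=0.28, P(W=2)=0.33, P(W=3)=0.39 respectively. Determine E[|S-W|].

3.4582

E[|S-W|] = Σ_s Σ_w |s-w| · P(S=s)P(W=w)
 = 0·0.0868 + 1·0.1023 + 2·0.1209 + 5·0.0728 + 4·0.0858 + 3·0.1014 + 6·0.1204 + 5·0.1419 + 4·0.1677
 = 0 + 0.1023 + 0.2418 + 0.364 + 0.3432 + 0.3042 + 0.7224 + 0.7095 + 0.6708
 = 3.4582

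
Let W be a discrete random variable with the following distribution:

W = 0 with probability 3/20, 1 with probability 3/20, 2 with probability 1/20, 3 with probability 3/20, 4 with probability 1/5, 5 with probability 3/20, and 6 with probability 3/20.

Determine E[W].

E[W] = Σ w·P(W=w)
 = 0·3/20 + 1·3/20 + 2·1/20 + 3·3/20 + 4·1/5 + 5·3/20 + 6·3/20
 = 0 + 3/20 + 1/10 + 9/20 + 4/5 + 3/4 + 9/10
 = 63/20

3.15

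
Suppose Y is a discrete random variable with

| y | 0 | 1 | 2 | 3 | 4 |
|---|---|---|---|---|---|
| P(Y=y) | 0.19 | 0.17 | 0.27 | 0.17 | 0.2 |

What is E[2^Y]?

6.17

E[2^Y] = Σ 2^y·P(Y=y)
 = 1·0.19 + 2·0.17 + 4·0.27 + 8·0.17 + 16·0.2
 = 0.19 + 0.34 + 1.08 + 1.36 + 3.2
 = 6.17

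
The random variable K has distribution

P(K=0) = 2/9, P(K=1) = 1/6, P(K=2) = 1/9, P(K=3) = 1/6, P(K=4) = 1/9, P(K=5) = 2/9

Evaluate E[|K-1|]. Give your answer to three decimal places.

E[|K-1|] = Σ |k-1|·P(K=k)
 = 1·2/9 + 0·1/6 + 1·1/9 + 2·1/6 + 3·1/9 + 4·2/9
 = 2/9 + 0 + 1/9 + 1/3 + 1/3 + 8/9
 = 17/9

1.889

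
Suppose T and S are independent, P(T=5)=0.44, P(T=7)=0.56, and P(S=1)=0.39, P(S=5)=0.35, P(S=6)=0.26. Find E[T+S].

9.82

E[T+S] = Σ_t Σ_s (t+s) · P(T=t)P(S=s)
 = 6·0.1716 + 10·0.154 + 11·0.1144 + 8·0.2184 + 12·0.196 + 13·0.1456
 = 1.0296 + 1.54 + 1.2584 + 1.7472 + 2.352 + 1.8928
 = 9.82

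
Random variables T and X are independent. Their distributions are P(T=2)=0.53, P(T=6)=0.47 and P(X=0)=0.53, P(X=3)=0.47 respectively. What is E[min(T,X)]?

E[min(T,X)] = Σ_t Σ_x min(t,x) · P(T=t)P(X=x)
 = 0·0.2809 + 2·0.2491 + 0·0.2491 + 3·0.2209
 = 0 + 0.4982 + 0 + 0.6627
 = 1.1609

1.1609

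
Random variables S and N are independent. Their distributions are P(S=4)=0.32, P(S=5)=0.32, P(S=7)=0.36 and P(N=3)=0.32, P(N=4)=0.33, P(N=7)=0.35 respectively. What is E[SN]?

E[SN] = Σ_s Σ_n sn · P(S=s)P(N=n)
 = 12·0.1024 + 16·0.1056 + 28·0.112 + 15·0.1024 + 20·0.1056 + 35·0.112 + 21·0.1152 + 28·0.1188 + 49·0.126
 = 1.2288 + 1.6896 + 3.136 + 1.536 + 2.112 + 3.92 + 2.4192 + 3.3264 + 6.174
 = 25.542

25.542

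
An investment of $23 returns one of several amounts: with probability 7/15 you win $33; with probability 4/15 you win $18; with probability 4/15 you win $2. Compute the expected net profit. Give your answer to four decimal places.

E[payout] = 33·7/15 + 18·4/15 + 2·4/15
 = 77/5 + 24/5 + 8/15
 = 311/15
Net = 311/15 - 23 = -34/15

-2.2667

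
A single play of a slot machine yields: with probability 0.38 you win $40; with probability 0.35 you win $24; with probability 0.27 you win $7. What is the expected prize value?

E[payout] = 40·0.38 + 24·0.35 + 7·0.27
 = 15.2 + 8.4 + 1.89
 = 25.49

25.49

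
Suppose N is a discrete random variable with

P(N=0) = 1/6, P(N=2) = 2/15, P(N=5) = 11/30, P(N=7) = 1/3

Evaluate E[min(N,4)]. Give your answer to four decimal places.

3.0667

E[min(N,4)] = Σ min(n,4)·P(N=n)
 = 0·1/6 + 2·2/15 + 4·11/30 + 4·1/3
 = 0 + 4/15 + 22/15 + 4/3
 = 46/15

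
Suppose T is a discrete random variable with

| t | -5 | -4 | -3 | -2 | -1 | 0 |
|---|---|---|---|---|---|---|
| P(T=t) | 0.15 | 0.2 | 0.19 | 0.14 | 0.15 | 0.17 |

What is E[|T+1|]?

1.89

E[|T+1|] = Σ |t+1|·P(T=t)
 = 4·0.15 + 3·0.2 + 2·0.19 + 1·0.14 + 0·0.15 + 1·0.17
 = 0.6 + 0.6 + 0.38 + 0.14 + 0 + 0.17
 = 1.89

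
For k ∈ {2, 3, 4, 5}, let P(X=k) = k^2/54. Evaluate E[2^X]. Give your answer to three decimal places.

21.185

E[2^X] = Σ 2^x·P(X=x)
 = 4·2/27 + 8·1/6 + 16·8/27 + 32·25/54
 = 8/27 + 4/3 + 128/27 + 400/27
 = 572/27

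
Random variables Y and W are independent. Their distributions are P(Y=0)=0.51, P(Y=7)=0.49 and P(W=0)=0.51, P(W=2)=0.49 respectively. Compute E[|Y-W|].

3.4496

E[|Y-W|] = Σ_y Σ_w |y-w| · P(Y=y)P(W=w)
 = 0·0.2601 + 2·0.2499 + 7·0.2499 + 5·0.2401
 = 0 + 0.4998 + 1.7493 + 1.2005
 = 3.4496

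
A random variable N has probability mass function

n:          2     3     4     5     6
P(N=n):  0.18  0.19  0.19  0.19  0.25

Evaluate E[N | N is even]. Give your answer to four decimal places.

4.2258

P(N is even) = 0.18 + 0.19 + 0.25 = 0.62.
E[N | N is even] = [2·0.18 + 4·0.19 + 6·0.25] / 0.62
 = 2.62 / 0.62
 = 131/31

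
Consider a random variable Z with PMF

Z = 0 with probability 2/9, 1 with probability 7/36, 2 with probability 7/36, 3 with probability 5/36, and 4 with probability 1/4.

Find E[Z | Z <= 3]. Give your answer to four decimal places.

1.3333

P(Z <= 3) = 2/9 + 7/36 + 7/36 + 5/36 = 3/4.
E[Z | Z <= 3] = [0·2/9 + 1·7/36 + 2·7/36 + 3·5/36] / (3/4)
 = 1 / (3/4)
 = 4/3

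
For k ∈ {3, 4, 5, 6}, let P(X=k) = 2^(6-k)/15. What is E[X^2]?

E[X^2] = Σ x^2·P(X=x)
 = 9·8/15 + 16·4/15 + 25·2/15 + 36·1/15
 = 24/5 + 64/15 + 10/3 + 12/5
 = 74/5

14.8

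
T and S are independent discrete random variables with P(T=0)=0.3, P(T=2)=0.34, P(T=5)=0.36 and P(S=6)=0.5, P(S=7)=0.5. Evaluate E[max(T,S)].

6.5

E[max(T,S)] = Σ_t Σ_s max(t,s) · P(T=t)P(S=s)
 = 6·0.15 + 7·0.15 + 6·0.17 + 7·0.17 + 6·0.18 + 7·0.18
 = 0.9 + 1.05 + 1.02 + 1.19 + 1.08 + 1.26
 = 6.5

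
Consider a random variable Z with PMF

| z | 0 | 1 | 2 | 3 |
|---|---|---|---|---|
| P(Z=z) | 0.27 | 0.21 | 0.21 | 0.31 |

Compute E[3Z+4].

8.68

E[3Z+4] = Σ (3z+4)·P(Z=z)
 = 4·0.27 + 7·0.21 + 10·0.21 + 13·0.31
 = 1.08 + 1.47 + 2.1 + 4.03
 = 8.68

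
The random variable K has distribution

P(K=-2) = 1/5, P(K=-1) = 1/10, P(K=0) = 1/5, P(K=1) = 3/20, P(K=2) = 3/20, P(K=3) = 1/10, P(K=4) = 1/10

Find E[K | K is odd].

1

P(K is odd) = 1/10 + 3/20 + 1/10 = 7/20.
E[K | K is odd] = [(-1)·1/10 + 1·3/20 + 3·1/10] / (7/20)
 = 7/20 / (7/20)
 = 1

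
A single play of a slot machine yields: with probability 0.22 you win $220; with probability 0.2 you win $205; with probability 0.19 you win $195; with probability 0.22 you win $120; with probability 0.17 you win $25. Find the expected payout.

E[payout] = 220·0.22 + 205·0.2 + 195·0.19 + 120·0.22 + 25·0.17
 = 48.4 + 41 + 37.05 + 26.4 + 4.25
 = 157.1

157.1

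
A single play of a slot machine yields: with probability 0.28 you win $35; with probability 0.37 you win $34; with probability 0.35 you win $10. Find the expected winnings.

E[payout] = 35·0.28 + 34·0.37 + 10·0.35
 = 9.8 + 12.58 + 3.5
 = 25.88

25.88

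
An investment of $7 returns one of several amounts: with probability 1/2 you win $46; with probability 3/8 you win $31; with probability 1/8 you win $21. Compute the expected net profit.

30.25

E[payout] = 46·1/2 + 31·3/8 + 21·1/8
 = 23 + 93/8 + 21/8
 = 149/4
Net = 149/4 - 7 = 121/4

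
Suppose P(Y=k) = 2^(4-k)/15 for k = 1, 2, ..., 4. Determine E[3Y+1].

E[3Y+1] = Σ (3y+1)·P(Y=y)
 = 4·8/15 + 7·4/15 + 10·2/15 + 13·1/15
 = 32/15 + 28/15 + 4/3 + 13/15
 = 31/5

6.2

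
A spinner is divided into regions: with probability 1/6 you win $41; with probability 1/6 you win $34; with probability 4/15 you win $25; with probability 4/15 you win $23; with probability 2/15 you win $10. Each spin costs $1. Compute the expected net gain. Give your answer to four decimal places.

E[payout] = 41·1/6 + 34·1/6 + 25·4/15 + 23·4/15 + 10·2/15
 = 41/6 + 17/3 + 20/3 + 92/15 + 4/3
 = 799/30
Net = 799/30 - 1 = 769/30

25.6333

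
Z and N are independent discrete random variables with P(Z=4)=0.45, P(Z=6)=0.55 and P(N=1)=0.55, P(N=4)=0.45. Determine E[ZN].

11.985

E[ZN] = Σ_z Σ_n zn · P(Z=z)P(N=n)
 = 4·0.2475 + 16·0.2025 + 6·0.3025 + 24·0.2475
 = 0.99 + 3.24 + 1.815 + 5.94
 = 11.985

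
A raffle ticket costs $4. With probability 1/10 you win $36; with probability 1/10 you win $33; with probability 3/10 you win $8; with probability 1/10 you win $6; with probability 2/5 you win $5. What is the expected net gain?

7.9

E[payout] = 36·1/10 + 33·1/10 + 8·3/10 + 6·1/10 + 5·2/5
 = 18/5 + 33/10 + 12/5 + 3/5 + 2
 = 119/10
Net = 119/10 - 4 = 79/10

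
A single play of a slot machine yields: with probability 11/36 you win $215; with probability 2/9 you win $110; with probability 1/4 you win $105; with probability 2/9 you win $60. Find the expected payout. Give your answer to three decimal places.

E[payout] = 215·11/36 + 110·2/9 + 105·1/4 + 60·2/9
 = 2365/36 + 220/9 + 105/4 + 40/3
 = 2335/18

129.722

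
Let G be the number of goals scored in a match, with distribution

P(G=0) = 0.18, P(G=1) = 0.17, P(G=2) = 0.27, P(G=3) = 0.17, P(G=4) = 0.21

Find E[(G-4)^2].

E[(G-4)^2] = Σ (g-4)^2·P(G=g)
 = 16·0.18 + 9·0.17 + 4·0.27 + 1·0.17 + 0·0.21
 = 2.88 + 1.53 + 1.08 + 0.17 + 0
 = 5.66

5.66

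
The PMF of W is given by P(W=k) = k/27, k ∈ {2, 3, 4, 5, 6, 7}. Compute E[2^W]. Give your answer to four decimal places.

E[2^W] = Σ 2^w·P(W=w)
 = 4·2/27 + 8·1/9 + 16·4/27 + 32·5/27 + 64·2/9 + 128·7/27
 = 8/27 + 8/9 + 64/27 + 160/27 + 128/9 + 896/27
 = 512/9

56.8889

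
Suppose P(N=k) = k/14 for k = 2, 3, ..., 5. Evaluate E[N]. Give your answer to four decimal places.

E[N] = Σ n·P(N=n)
 = 2·1/7 + 3·3/14 + 4·2/7 + 5·5/14
 = 2/7 + 9/14 + 8/7 + 25/14
 = 27/7

3.8571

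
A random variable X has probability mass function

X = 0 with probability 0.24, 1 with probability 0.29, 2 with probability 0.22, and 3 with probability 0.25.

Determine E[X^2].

3.42

E[X^2] = Σ x^2·P(X=x)
 = 0·0.24 + 1·0.29 + 4·0.22 + 9·0.25
 = 0 + 0.29 + 0.88 + 2.25
 = 3.42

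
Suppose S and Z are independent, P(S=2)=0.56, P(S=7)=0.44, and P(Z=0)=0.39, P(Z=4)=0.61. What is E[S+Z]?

6.64

E[S+Z] = Σ_s Σ_z (s+z) · P(S=s)P(Z=z)
 = 2·0.2184 + 6·0.3416 + 7·0.1716 + 11·0.2684
 = 0.4368 + 2.0496 + 1.2012 + 2.9524
 = 6.64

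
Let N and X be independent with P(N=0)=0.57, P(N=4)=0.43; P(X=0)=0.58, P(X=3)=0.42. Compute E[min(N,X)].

E[min(N,X)] = Σ_n Σ_x min(n,x) · P(N=n)P(X=x)
 = 0·0.3306 + 0·0.2394 + 0·0.2494 + 3·0.1806
 = 0 + 0 + 0 + 0.5418
 = 0.5418

0.5418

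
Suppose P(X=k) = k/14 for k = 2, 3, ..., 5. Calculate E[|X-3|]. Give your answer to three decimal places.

E[|X-3|] = Σ |x-3|·P(X=x)
 = 1·1/7 + 0·3/14 + 1·2/7 + 2·5/14
 = 1/7 + 0 + 2/7 + 5/7
 = 8/7

1.143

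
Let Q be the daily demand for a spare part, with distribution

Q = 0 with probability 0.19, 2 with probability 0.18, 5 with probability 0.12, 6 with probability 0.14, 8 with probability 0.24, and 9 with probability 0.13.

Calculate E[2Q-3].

E[2Q-3] = Σ (2q-3)·P(Q=q)
 = (-3)·0.19 + 1·0.18 + 7·0.12 + 9·0.14 + 13·0.24 + 15·0.13
 = (-0.57) + 0.18 + 0.84 + 1.26 + 3.12 + 1.95
 = 6.78

6.78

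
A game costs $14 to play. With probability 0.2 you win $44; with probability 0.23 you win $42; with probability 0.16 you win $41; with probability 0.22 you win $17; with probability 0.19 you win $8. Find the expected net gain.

16.28

E[payout] = 44·0.2 + 42·0.23 + 41·0.16 + 17·0.22 + 8·0.19
 = 8.8 + 9.66 + 6.56 + 3.74 + 1.52
 = 30.28
Net = 30.28 - 14 = 16.28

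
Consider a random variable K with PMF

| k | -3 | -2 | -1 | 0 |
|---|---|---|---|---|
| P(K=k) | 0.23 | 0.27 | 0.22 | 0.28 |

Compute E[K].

E[K] = Σ k·P(K=k)
 = (-3)·0.23 + (-2)·0.27 + (-1)·0.22 + 0·0.28
 = (-0.69) + (-0.54) + (-0.22) + 0
 = -1.45

-1.45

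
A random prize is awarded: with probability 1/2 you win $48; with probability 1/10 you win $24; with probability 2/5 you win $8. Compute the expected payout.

29.6

E[payout] = 48·1/2 + 24·1/10 + 8·2/5
 = 24 + 12/5 + 16/5
 = 148/5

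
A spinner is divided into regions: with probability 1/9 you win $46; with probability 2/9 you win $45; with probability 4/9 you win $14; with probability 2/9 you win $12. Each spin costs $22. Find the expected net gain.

E[payout] = 46·1/9 + 45·2/9 + 14·4/9 + 12·2/9
 = 46/9 + 10 + 56/9 + 8/3
 = 24
Net = 24 - 22 = 2

2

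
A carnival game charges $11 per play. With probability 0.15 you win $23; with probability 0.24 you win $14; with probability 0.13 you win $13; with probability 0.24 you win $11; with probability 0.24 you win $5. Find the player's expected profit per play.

1.34

E[payout] = 23·0.15 + 14·0.24 + 13·0.13 + 11·0.24 + 5·0.24
 = 3.45 + 3.36 + 1.69 + 2.64 + 1.2
 = 12.34
Net = 12.34 - 11 = 1.34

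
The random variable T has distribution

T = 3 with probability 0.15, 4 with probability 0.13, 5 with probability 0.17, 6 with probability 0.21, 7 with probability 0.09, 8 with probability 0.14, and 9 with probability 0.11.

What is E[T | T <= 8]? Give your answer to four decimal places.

P(T <= 8) = 0.15 + 0.13 + 0.17 + 0.21 + 0.09 + 0.14 = 0.89.
E[T | T <= 8] = [3·0.15 + 4·0.13 + 5·0.17 + 6·0.21 + 7·0.09 + 8·0.14] / 0.89
 = 4.83 / 0.89
 = 483/89

5.4270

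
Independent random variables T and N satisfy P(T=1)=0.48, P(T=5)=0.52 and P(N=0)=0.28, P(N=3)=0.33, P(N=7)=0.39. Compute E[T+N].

E[T+N] = Σ_t Σ_n (t+n) · P(T=t)P(N=n)
 = 1·0.1344 + 4·0.1584 + 8·0.1872 + 5·0.1456 + 8·0.1716 + 12·0.2028
 = 0.1344 + 0.6336 + 1.4976 + 0.728 + 1.3728 + 2.4336
 = 6.8

6.8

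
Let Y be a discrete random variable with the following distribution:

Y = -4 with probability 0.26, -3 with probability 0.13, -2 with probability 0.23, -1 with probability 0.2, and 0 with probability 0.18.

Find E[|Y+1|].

E[|Y+1|] = Σ |y+1|·P(Y=y)
 = 3·0.26 + 2·0.13 + 1·0.23 + 0·0.2 + 1·0.18
 = 0.78 + 0.26 + 0.23 + 0 + 0.18
 = 1.45

1.45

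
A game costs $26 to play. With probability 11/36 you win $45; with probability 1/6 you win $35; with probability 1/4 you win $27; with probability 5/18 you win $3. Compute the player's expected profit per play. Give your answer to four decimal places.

1.1667

E[payout] = 45·11/36 + 35·1/6 + 27·1/4 + 3·5/18
 = 55/4 + 35/6 + 27/4 + 5/6
 = 163/6
Net = 163/6 - 26 = 7/6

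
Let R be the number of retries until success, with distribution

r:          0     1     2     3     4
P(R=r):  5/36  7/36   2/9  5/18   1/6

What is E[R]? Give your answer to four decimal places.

E[R] = Σ r·P(R=r)
 = 0·5/36 + 1·7/36 + 2·2/9 + 3·5/18 + 4·1/6
 = 0 + 7/36 + 4/9 + 5/6 + 2/3
 = 77/36

2.1389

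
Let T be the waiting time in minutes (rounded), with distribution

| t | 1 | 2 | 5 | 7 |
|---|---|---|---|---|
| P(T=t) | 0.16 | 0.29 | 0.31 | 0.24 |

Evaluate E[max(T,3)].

E[max(T,3)] = Σ max(t,3)·P(T=t)
 = 3·0.16 + 3·0.29 + 5·0.31 + 7·0.24
 = 0.48 + 0.87 + 1.55 + 1.68
 = 4.58

4.58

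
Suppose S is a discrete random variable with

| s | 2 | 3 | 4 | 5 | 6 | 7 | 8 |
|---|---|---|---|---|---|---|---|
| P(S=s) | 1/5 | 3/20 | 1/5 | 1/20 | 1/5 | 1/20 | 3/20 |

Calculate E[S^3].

E[S^3] = Σ s^3·P(S=s)
 = 8·1/5 + 27·3/20 + 64·1/5 + 125·1/20 + 216·1/5 + 343·1/20 + 512·3/20
 = 8/5 + 81/20 + 64/5 + 25/4 + 216/5 + 343/20 + 384/5
 = 3237/20

161.85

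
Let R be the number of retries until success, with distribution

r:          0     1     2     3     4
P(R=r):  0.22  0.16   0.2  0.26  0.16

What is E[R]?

1.98

E[R] = Σ r·P(R=r)
 = 0·0.22 + 1·0.16 + 2·0.2 + 3·0.26 + 4·0.16
 = 0 + 0.16 + 0.4 + 0.78 + 0.64
 = 1.98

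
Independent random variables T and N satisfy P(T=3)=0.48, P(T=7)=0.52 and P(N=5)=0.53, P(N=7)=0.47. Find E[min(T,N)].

4.5288

E[min(T,N)] = Σ_t Σ_n min(t,n) · P(T=t)P(N=n)
 = 3·0.2544 + 3·0.2256 + 5·0.2756 + 7·0.2444
 = 0.7632 + 0.6768 + 1.378 + 1.7108
 = 4.5288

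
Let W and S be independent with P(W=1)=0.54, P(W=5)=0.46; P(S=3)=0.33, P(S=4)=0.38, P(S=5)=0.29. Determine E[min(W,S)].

E[min(W,S)] = Σ_w Σ_s min(w,s) · P(W=w)P(S=s)
 = 1·0.1782 + 1·0.2052 + 1·0.1566 + 3·0.1518 + 4·0.1748 + 5·0.1334
 = 0.1782 + 0.2052 + 0.1566 + 0.4554 + 0.6992 + 0.667
 = 2.3616

2.3616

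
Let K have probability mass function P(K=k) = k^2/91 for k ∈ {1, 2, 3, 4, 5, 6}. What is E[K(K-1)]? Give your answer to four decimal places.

20.1538

E[K(K-1)] = Σ k(k-1)·P(K=k)
 = 0·1/91 + 2·4/91 + 6·9/91 + 12·16/91 + 20·25/91 + 30·36/91
 = 0 + 8/91 + 54/91 + 192/91 + 500/91 + 1080/91
 = 262/13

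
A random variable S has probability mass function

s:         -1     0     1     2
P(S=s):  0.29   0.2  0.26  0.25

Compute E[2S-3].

-2.06

E[2S-3] = Σ (2s-3)·P(S=s)
 = (-5)·0.29 + (-3)·0.2 + (-1)·0.26 + 1·0.25
 = (-1.45) + (-0.6) + (-0.26) + 0.25
 = -2.06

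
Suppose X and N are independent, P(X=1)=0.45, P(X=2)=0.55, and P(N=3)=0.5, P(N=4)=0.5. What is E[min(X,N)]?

1.55

E[min(X,N)] = Σ_x Σ_n min(x,n) · P(X=x)P(N=n)
 = 1·0.225 + 1·0.225 + 2·0.275 + 2·0.275
 = 0.225 + 0.225 + 0.55 + 0.55
 = 1.55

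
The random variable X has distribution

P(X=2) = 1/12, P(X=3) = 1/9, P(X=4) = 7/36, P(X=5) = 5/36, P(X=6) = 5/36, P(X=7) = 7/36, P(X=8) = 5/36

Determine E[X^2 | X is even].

P(X is even) = 1/12 + 7/36 + 5/36 + 5/36 = 5/9.
E[X^2 | X is even] = [4·1/12 + 16·7/36 + 36·5/36 + 64·5/36] / (5/9)
 = 52/3 / (5/9)
 = 156/5

31.2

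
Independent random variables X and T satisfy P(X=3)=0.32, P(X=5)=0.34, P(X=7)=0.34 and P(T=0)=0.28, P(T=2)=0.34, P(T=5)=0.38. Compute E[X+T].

7.62

E[X+T] = Σ_x Σ_t (x+t) · P(X=x)P(T=t)
 = 3·0.0896 + 5·0.1088 + 8·0.1216 + 5·0.0952 + 7·0.1156 + 10·0.1292 + 7·0.0952 + 9·0.1156 + 12·0.1292
 = 0.2688 + 0.544 + 0.9728 + 0.476 + 0.8092 + 1.292 + 0.6664 + 1.0404 + 1.5504
 = 7.62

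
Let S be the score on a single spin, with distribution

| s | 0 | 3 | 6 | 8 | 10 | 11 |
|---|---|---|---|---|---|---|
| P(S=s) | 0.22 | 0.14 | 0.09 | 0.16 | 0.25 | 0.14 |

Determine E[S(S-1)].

E[S(S-1)] = Σ s(s-1)·P(S=s)
 = 0·0.22 + 6·0.14 + 30·0.09 + 56·0.16 + 90·0.25 + 110·0.14
 = 0 + 0.84 + 2.7 + 8.96 + 22.5 + 15.4
 = 50.4

50.4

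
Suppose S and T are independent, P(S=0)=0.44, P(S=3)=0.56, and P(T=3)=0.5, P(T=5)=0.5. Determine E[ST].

E[ST] = Σ_s Σ_t st · P(S=s)P(T=t)
 = 0·0.22 + 0·0.22 + 9·0.28 + 15·0.28
 = 0 + 0 + 2.52 + 4.2
 = 6.72

6.72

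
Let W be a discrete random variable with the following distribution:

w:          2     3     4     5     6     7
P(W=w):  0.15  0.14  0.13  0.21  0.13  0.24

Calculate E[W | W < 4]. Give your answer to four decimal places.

P(W < 4) = 0.15 + 0.14 = 0.29.
E[W | W < 4] = [2·0.15 + 3·0.14] / 0.29
 = 0.72 / 0.29
 = 72/29

2.4828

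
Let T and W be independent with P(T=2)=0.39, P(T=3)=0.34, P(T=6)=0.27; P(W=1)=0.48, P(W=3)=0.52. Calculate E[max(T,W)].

3.6228

E[max(T,W)] = Σ_t Σ_w max(t,w) · P(T=t)P(W=w)
 = 2·0.1872 + 3·0.2028 + 3·0.1632 + 3·0.1768 + 6·0.1296 + 6·0.1404
 = 0.3744 + 0.6084 + 0.4896 + 0.5304 + 0.7776 + 0.8424
 = 3.6228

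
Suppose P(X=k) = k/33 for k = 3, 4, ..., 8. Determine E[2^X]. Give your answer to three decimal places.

E[2^X] = Σ 2^x·P(X=x)
 = 8·1/11 + 16·4/33 + 32·5/33 + 64·2/11 + 128·7/33 + 256·8/33
 = 8/11 + 64/33 + 160/33 + 128/11 + 896/33 + 2048/33
 = 1192/11

108.364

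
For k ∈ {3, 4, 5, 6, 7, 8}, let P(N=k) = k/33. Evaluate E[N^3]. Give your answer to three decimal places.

265.303

E[N^3] = Σ n^3·P(N=n)
 = 27·1/11 + 64·4/33 + 125·5/33 + 216·2/11 + 343·7/33 + 512·8/33
 = 27/11 + 256/33 + 625/33 + 432/11 + 2401/33 + 4096/33
 = 8755/33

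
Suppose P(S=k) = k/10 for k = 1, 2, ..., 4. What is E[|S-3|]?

E[|S-3|] = Σ |s-3|·P(S=s)
 = 2·1/10 + 1·1/5 + 0·3/10 + 1·2/5
 = 1/5 + 1/5 + 0 + 2/5
 = 4/5

0.8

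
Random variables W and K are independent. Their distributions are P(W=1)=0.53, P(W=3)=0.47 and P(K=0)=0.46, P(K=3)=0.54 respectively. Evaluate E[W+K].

3.56

E[W+K] = Σ_w Σ_k (w+k) · P(W=w)P(K=k)
 = 1·0.2438 + 4·0.2862 + 3·0.2162 + 6·0.2538
 = 0.2438 + 1.1448 + 0.6486 + 1.5228
 = 3.56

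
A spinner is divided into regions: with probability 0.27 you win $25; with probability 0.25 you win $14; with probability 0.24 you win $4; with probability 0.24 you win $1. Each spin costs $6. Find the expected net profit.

5.45

E[payout] = 25·0.27 + 14·0.25 + 4·0.24 + 1·0.24
 = 6.75 + 3.5 + 0.96 + 0.24
 = 11.45
Net = 11.45 - 6 = 5.45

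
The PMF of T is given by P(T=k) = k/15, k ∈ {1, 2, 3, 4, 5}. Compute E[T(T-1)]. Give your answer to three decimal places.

11.333

E[T(T-1)] = Σ t(t-1)·P(T=t)
 = 0·1/15 + 2·2/15 + 6·1/5 + 12·4/15 + 20·1/3
 = 0 + 4/15 + 6/5 + 16/5 + 20/3
 = 34/3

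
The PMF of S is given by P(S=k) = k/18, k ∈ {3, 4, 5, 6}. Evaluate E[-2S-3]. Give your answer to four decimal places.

-12.5556

E[-2S-3] = Σ (-2s-3)·P(S=s)
 = (-9)·1/6 + (-11)·2/9 + (-13)·5/18 + (-15)·1/3
 = (-3/2) + (-22/9) + (-65/18) + (-5)
 = -113/9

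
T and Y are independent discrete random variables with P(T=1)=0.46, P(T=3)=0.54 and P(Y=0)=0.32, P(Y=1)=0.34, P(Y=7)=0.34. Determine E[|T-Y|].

E[|T-Y|] = Σ_t Σ_y |t-y| · P(T=t)P(Y=y)
 = 1·0.1472 + 0·0.1564 + 6·0.1564 + 3·0.1728 + 2·0.1836 + 4·0.1836
 = 0.1472 + 0 + 0.9384 + 0.5184 + 0.3672 + 0.7344
 = 2.7056

2.7056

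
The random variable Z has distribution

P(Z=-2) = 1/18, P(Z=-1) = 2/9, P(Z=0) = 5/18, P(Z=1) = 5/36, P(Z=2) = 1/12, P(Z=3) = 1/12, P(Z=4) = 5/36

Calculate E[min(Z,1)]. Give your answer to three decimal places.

0.111

E[min(Z,1)] = Σ min(z,1)·P(Z=z)
 = (-2)·1/18 + (-1)·2/9 + 0·5/18 + 1·5/36 + 1·1/12 + 1·1/12 + 1·5/36
 = (-1/9) + (-2/9) + 0 + 5/36 + 1/12 + 1/12 + 5/36
 = 1/9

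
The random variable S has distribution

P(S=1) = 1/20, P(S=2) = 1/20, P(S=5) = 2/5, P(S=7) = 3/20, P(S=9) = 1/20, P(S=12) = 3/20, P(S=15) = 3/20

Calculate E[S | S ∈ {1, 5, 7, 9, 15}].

7.25

P(S ∈ {1, 5, 7, 9, 15}) = 1/20 + 2/5 + 3/20 + 1/20 + 3/20 = 4/5.
E[S | S ∈ {1, 5, 7, 9, 15}] = [1·1/20 + 5·2/5 + 7·3/20 + 9·1/20 + 15·3/20] / (4/5)
 = 29/5 / (4/5)
 = 29/4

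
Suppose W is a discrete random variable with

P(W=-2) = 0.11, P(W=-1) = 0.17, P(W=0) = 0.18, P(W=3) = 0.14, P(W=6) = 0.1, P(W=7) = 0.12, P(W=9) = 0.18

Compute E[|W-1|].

3.79

E[|W-1|] = Σ |w-1|·P(W=w)
 = 3·0.11 + 2·0.17 + 1·0.18 + 2·0.14 + 5·0.1 + 6·0.12 + 8·0.18
 = 0.33 + 0.34 + 0.18 + 0.28 + 0.5 + 0.72 + 1.44
 = 3.79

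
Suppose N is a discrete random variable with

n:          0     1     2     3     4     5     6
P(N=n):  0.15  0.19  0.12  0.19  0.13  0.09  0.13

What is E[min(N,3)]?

2.05

E[min(N,3)] = Σ min(n,3)·P(N=n)
 = 0·0.15 + 1·0.19 + 2·0.12 + 3·0.19 + 3·0.13 + 3·0.09 + 3·0.13
 = 0 + 0.19 + 0.24 + 0.57 + 0.39 + 0.27 + 0.39
 = 2.05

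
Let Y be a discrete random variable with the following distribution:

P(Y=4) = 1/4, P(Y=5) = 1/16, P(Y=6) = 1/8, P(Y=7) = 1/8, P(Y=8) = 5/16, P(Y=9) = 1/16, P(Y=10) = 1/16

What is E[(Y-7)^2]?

E[(Y-7)^2] = Σ (y-7)^2·P(Y=y)
 = 9·1/4 + 4·1/16 + 1·1/8 + 0·1/8 + 1·5/16 + 4·1/16 + 9·1/16
 = 9/4 + 1/4 + 1/8 + 0 + 5/16 + 1/4 + 9/16
 = 15/4

3.75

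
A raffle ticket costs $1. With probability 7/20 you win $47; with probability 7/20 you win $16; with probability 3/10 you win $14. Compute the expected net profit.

25.25

E[payout] = 47·7/20 + 16·7/20 + 14·3/10
 = 329/20 + 28/5 + 21/5
 = 105/4
Net = 105/4 - 1 = 101/4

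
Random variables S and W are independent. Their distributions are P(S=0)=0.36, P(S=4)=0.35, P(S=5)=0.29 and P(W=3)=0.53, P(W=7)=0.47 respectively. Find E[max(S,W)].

5.3729

E[max(S,W)] = Σ_s Σ_w max(s,w) · P(S=s)P(W=w)
 = 3·0.1908 + 7·0.1692 + 4·0.1855 + 7·0.1645 + 5·0.1537 + 7·0.1363
 = 0.5724 + 1.1844 + 0.742 + 1.1515 + 0.7685 + 0.9541
 = 5.3729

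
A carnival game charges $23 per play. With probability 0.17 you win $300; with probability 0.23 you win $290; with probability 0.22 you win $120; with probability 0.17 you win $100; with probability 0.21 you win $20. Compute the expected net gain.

142.3

E[payout] = 300·0.17 + 290·0.23 + 120·0.22 + 100·0.17 + 20·0.21
 = 51 + 66.7 + 26.4 + 17 + 4.2
 = 165.3
Net = 165.3 - 23 = 142.3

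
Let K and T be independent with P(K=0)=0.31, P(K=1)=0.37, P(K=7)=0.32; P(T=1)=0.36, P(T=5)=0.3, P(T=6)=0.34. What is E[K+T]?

6.51

E[K+T] = Σ_k Σ_t (k+t) · P(K=k)P(T=t)
 = 1·0.1116 + 5·0.093 + 6·0.1054 + 2·0.1332 + 6·0.111 + 7·0.1258 + 8·0.1152 + 12·0.096 + 13·0.1088
 = 0.1116 + 0.465 + 0.6324 + 0.2664 + 0.666 + 0.8806 + 0.9216 + 1.152 + 1.4144
 = 6.51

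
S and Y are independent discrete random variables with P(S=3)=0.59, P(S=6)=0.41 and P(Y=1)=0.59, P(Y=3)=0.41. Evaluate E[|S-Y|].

E[|S-Y|] = Σ_s Σ_y |s-y| · P(S=s)P(Y=y)
 = 2·0.3481 + 0·0.2419 + 5·0.2419 + 3·0.1681
 = 0.6962 + 0 + 1.2095 + 0.5043
 = 2.41

2.41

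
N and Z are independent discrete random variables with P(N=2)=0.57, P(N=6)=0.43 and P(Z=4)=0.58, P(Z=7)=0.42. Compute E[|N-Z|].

E[|N-Z|] = Σ_n Σ_z |n-z| · P(N=n)P(Z=z)
 = 2·0.3306 + 5·0.2394 + 2·0.2494 + 1·0.1806
 = 0.6612 + 1.197 + 0.4988 + 0.1806
 = 2.5376

2.5376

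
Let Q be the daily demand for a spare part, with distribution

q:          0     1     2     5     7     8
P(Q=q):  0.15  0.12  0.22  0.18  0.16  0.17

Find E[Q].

3.94

E[Q] = Σ q·P(Q=q)
 = 0·0.15 + 1·0.12 + 2·0.22 + 5·0.18 + 7·0.16 + 8·0.17
 = 0 + 0.12 + 0.44 + 0.9 + 1.12 + 1.36
 = 3.94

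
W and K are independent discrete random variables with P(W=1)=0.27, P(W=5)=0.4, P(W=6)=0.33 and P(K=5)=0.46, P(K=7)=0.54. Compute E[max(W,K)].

6.2318

E[max(W,K)] = Σ_w Σ_k max(w,k) · P(W=w)P(K=k)
 = 5·0.1242 + 7·0.1458 + 5·0.184 + 7·0.216 + 6·0.1518 + 7·0.1782
 = 0.621 + 1.0206 + 0.92 + 1.512 + 0.9108 + 1.2474
 = 6.2318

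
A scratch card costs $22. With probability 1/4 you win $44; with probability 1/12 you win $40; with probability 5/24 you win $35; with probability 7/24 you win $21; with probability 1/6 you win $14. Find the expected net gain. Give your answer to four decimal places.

E[payout] = 44·1/4 + 40·1/12 + 35·5/24 + 21·7/24 + 14·1/6
 = 11 + 10/3 + 175/24 + 49/8 + 7/3
 = 361/12
Net = 361/12 - 22 = 97/12

8.0833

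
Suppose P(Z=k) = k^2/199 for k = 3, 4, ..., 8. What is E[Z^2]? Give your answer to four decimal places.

E[Z^2] = Σ z^2·P(Z=z)
 = 9·9/199 + 16·16/199 + 25·25/199 + 36·36/199 + 49·49/199 + 64·64/199
 = 81/199 + 256/199 + 625/199 + 1296/199 + 2401/199 + 4096/199
 = 8755/199

43.9950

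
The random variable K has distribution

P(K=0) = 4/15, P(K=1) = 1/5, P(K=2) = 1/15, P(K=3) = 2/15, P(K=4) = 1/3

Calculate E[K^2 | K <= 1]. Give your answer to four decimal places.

0.4286

P(K <= 1) = 4/15 + 1/5 = 7/15.
E[K^2 | K <= 1] = [0·4/15 + 1·1/5] / (7/15)
 = 1/5 / (7/15)
 = 3/7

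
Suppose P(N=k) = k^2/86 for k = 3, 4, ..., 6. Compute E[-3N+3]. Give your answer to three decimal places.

-12.070

E[-3N+3] = Σ (-3n+3)·P(N=n)
 = (-6)·9/86 + (-9)·8/43 + (-12)·25/86 + (-15)·18/43
 = (-27/43) + (-72/43) + (-150/43) + (-270/43)
 = -519/43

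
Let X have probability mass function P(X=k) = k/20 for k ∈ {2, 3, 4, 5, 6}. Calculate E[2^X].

E[2^X] = Σ 2^x·P(X=x)
 = 4·1/10 + 8·3/20 + 16·1/5 + 32·1/4 + 64·3/10
 = 2/5 + 6/5 + 16/5 + 8 + 96/5
 = 32

32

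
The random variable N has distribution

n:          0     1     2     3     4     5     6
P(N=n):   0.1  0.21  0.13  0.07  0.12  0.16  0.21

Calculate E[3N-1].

E[3N-1] = Σ (3n-1)·P(N=n)
 = (-1)·0.1 + 2·0.21 + 5·0.13 + 8·0.07 + 11·0.12 + 14·0.16 + 17·0.21
 = (-0.1) + 0.42 + 0.65 + 0.56 + 1.32 + 2.24 + 3.57
 = 8.66

8.66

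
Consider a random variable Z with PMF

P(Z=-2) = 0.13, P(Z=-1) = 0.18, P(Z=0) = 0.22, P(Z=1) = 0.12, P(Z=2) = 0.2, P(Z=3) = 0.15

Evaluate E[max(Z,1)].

1.5

E[max(Z,1)] = Σ max(z,1)·P(Z=z)
 = 1·0.13 + 1·0.18 + 1·0.22 + 1·0.12 + 2·0.2 + 3·0.15
 = 0.13 + 0.18 + 0.22 + 0.12 + 0.4 + 0.45
 = 1.5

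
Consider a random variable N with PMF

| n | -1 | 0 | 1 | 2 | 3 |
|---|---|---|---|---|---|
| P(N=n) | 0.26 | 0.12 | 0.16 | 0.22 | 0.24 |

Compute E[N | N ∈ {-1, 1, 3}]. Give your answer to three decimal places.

0.939

P(N ∈ {-1, 1, 3}) = 0.26 + 0.16 + 0.24 = 0.66.
E[N | N ∈ {-1, 1, 3}] = [(-1)·0.26 + 1·0.16 + 3·0.24] / 0.66
 = 0.62 / 0.66
 = 31/33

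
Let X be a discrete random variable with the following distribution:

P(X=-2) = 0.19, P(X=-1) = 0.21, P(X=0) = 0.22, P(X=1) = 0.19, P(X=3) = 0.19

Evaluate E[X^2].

2.87

E[X^2] = Σ x^2·P(X=x)
 = 4·0.19 + 1·0.21 + 0·0.22 + 1·0.19 + 9·0.19
 = 0.76 + 0.21 + 0 + 0.19 + 1.71
 = 2.87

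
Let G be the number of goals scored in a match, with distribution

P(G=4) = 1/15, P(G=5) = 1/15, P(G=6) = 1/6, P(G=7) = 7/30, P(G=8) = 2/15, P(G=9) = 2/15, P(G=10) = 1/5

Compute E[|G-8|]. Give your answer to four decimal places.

1.5667

E[|G-8|] = Σ |g-8|·P(G=g)
 = 4·1/15 + 3·1/15 + 2·1/6 + 1·7/30 + 0·2/15 + 1·2/15 + 2·1/5
 = 4/15 + 1/5 + 1/3 + 7/30 + 0 + 2/15 + 2/5
 = 47/30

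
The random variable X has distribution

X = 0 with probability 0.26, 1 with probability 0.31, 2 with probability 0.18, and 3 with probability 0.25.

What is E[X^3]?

E[X^3] = Σ x^3·P(X=x)
 = 0·0.26 + 1·0.31 + 8·0.18 + 27·0.25
 = 0 + 0.31 + 1.44 + 6.75
 = 8.5

8.5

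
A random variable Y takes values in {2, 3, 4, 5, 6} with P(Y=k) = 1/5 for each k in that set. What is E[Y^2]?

E[Y^2] = Σ y^2·P(Y=y)
 = 4·1/5 + 9·1/5 + 16·1/5 + 25·1/5 + 36·1/5
 = 4/5 + 9/5 + 16/5 + 5 + 36/5
 = 18

18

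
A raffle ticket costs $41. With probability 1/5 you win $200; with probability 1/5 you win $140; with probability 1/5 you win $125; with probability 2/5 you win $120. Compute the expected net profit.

100

E[payout] = 200·1/5 + 140·1/5 + 125·1/5 + 120·2/5
 = 40 + 28 + 25 + 48
 = 141
Net = 141 - 41 = 100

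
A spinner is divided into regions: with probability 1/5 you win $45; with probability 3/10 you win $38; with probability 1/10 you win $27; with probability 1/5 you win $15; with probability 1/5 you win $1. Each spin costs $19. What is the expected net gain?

7.3

E[payout] = 45·1/5 + 38·3/10 + 27·1/10 + 15·1/5 + 1·1/5
 = 9 + 57/5 + 27/10 + 3 + 1/5
 = 263/10
Net = 263/10 - 19 = 73/10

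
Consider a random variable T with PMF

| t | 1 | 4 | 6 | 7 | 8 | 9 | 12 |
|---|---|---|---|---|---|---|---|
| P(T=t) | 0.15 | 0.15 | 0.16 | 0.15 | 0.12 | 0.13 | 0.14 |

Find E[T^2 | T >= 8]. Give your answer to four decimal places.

98.3846

P(T >= 8) = 0.12 + 0.13 + 0.14 = 0.39.
E[T^2 | T >= 8] = [64·0.12 + 81·0.13 + 144·0.14] / 0.39
 = 38.37 / 0.39
 = 1279/13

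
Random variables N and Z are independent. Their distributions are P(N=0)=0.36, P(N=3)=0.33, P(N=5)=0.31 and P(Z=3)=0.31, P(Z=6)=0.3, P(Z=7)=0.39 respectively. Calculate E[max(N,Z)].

E[max(N,Z)] = Σ_n Σ_z max(n,z) · P(N=n)P(Z=z)
 = 3·0.1116 + 6·0.108 + 7·0.1404 + 3·0.1023 + 6·0.099 + 7·0.1287 + 5·0.0961 + 6·0.093 + 7·0.1209
 = 0.3348 + 0.648 + 0.9828 + 0.3069 + 0.594 + 0.9009 + 0.4805 + 0.558 + 0.8463
 = 5.6522

5.6522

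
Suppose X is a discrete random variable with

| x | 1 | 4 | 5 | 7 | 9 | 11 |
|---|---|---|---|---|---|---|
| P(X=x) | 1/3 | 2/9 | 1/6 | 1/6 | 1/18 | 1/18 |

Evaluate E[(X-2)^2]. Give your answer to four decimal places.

E[(X-2)^2] = Σ (x-2)^2·P(X=x)
 = 1·1/3 + 4·2/9 + 9·1/6 + 25·1/6 + 49·1/18 + 81·1/18
 = 1/3 + 8/9 + 3/2 + 25/6 + 49/18 + 9/2
 = 127/9

14.1111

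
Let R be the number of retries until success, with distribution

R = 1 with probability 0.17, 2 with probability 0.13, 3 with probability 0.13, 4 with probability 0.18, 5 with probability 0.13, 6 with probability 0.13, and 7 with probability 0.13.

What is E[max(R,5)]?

5.39

E[max(R,5)] = Σ max(r,5)·P(R=r)
 = 5·0.17 + 5·0.13 + 5·0.13 + 5·0.18 + 5·0.13 + 6·0.13 + 7·0.13
 = 0.85 + 0.65 + 0.65 + 0.9 + 0.65 + 0.78 + 0.91
 = 5.39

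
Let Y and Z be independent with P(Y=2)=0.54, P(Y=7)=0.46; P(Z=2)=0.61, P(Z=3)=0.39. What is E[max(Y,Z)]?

E[max(Y,Z)] = Σ_y Σ_z max(y,z) · P(Y=y)P(Z=z)
 = 2·0.3294 + 3·0.2106 + 7·0.2806 + 7·0.1794
 = 0.6588 + 0.6318 + 1.9642 + 1.2558
 = 4.5106

4.5106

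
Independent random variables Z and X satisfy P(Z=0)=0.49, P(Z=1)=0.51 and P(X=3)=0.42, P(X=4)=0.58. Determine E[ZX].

E[ZX] = Σ_z Σ_x zx · P(Z=z)P(X=x)
 = 0·0.2058 + 0·0.2842 + 3·0.2142 + 4·0.2958
 = 0 + 0 + 0.6426 + 1.1832
 = 1.8258

1.8258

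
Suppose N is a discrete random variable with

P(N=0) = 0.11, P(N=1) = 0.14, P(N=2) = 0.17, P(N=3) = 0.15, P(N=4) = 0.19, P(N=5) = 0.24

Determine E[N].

2.89

E[N] = Σ n·P(N=n)
 = 0·0.11 + 1·0.14 + 2·0.17 + 3·0.15 + 4·0.19 + 5·0.24
 = 0 + 0.14 + 0.34 + 0.45 + 0.76 + 1.2
 = 2.89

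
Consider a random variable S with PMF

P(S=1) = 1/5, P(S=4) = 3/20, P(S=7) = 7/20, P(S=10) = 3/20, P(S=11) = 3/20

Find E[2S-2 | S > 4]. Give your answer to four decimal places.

P(S > 4) = 7/20 + 3/20 + 3/20 = 13/20.
E[2S-2 | S > 4] = [12·7/20 + 18·3/20 + 20·3/20] / (13/20)
 = 99/10 / (13/20)
 = 198/13

15.2308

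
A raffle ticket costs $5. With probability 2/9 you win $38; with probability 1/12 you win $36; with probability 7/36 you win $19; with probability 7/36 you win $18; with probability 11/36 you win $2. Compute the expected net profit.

E[payout] = 38·2/9 + 36·1/12 + 19·7/36 + 18·7/36 + 2·11/36
 = 76/9 + 3 + 133/36 + 7/2 + 11/18
 = 77/4
Net = 77/4 - 5 = 57/4

14.25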